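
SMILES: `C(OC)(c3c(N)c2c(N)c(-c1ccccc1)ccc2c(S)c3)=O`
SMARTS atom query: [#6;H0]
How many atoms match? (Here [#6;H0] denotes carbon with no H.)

9

The query [#6;H0] means: any carbon with no attached hydrogen.
Check the 23 heavy atoms by environment: 8× c (aromatic, H0) → match; 8× c (aromatic, H1) → no; 2× N (H2) → no; 1× C (H0) → match; 2× O (H0) → no; 1× C (H3) → no; 1× S (H1) → no.
Summing the matching environments: 8 + 1 = 9 matching atoms.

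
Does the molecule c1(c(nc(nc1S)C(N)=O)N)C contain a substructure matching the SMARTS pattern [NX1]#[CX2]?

The pattern [NX1]#[CX2] describes a nitrogen triple-bonded to a two-connected carbon — a nitrile.
The closest candidate here is a primary amide (-C(=O)NH2), but the nitrogen is NX3, not NX1. No other fragment satisfies the full query, so there is no match.

No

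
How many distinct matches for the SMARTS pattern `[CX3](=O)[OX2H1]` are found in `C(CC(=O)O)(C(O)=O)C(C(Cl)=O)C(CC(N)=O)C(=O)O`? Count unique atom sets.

3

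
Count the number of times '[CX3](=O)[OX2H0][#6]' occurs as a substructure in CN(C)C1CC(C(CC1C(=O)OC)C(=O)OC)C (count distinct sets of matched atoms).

2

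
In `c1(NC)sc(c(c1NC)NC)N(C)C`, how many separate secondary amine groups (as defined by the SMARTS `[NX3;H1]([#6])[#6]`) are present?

[NX3;H1]([#6])[#6] is the SMARTS for a secondary amine: a trivalent nitrogen with one H, bonded to two carbons.
The molecule carries 3 separate instances of an N-methylamino group (-NHCH3) meeting every constraint; each maps to a distinct set of atoms, giving 3 matches.

3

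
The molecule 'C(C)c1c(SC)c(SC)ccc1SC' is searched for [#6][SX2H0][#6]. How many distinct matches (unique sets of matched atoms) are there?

[#6][SX2H0][#6] is the SMARTS for a thioether: an aliphatic sulfur bridging two carbons with no H on the sulfur.
The molecule carries 3 separate instances of a methylthio ether (-SCH3) meeting every constraint; each maps to a distinct set of atoms, giving 3 matches.

3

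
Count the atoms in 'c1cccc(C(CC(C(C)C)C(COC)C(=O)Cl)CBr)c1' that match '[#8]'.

2

The query [#8] means: #8 matches any oxygen atom.
Check the 21 heavy atoms by environment: 11× C → no; 2× O → match; 1× Cl → no; 1× Br → no; 6× c (aromatic) → no.
That gives 2 matching atoms.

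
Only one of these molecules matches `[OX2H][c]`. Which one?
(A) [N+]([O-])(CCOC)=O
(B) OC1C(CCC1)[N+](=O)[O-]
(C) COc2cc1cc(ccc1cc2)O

[OX2H][c] describes a hydroxyl oxygen attached to an aromatic carbon (a phenol).
(A) has a methoxy ether (-OCH3) but the oxygen has H0, not H1.
(B) has a hydroxyl group (-OH) but the -OH is on an aliphatic carbon, not an aromatic c.
(C) contains a hydroxyl group (-OH), which satisfies every atom and bond constraint.
So the answer is (C).

C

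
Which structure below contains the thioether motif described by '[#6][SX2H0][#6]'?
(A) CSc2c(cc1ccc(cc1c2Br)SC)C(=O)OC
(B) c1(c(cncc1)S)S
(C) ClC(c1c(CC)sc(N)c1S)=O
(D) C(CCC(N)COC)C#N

[#6][SX2H0][#6] describes an aliphatic sulfur bridging two carbons with no H on the sulfur (a thioether).
(A) contains a methylthio ether (-SCH3), which satisfies every atom and bond constraint.
(B) has a thiol (-SH) but the sulfur has H1, not H0 bridging two carbons.
(C) has a thiol (-SH) but the sulfur has H1, not H0 bridging two carbons.
(D) has a methoxy ether (-OCH3) but the bridging atom is O, not S.
So the answer is (A).

A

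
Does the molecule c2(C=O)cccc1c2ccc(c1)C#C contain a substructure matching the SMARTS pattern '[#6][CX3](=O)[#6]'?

The pattern [#6][CX3](=O)[#6] describes a carbonyl carbon (no H) flanked by two carbons — a ketone.
The closest candidate here is an aldehyde (-CHO), but the carbonyl carbon has H1, so it is not flanked by two carbons. No other fragment satisfies the full query, so there is no match.

No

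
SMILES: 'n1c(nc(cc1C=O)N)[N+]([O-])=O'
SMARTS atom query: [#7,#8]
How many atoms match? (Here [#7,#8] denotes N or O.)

7

The query [#7,#8] means: nitrogen or oxygen (comma = OR).
Check the 12 heavy atoms by environment: 2× n (aromatic) → match; 4× c (aromatic) → no; 1× N → match; 1× C → no; 2× O → match; 1× N (charge +1) → match; 1× O (charge -1) → match.
Summing the matching environments: 2 + 1 + 2 + 1 + 1 = 7 matching atoms.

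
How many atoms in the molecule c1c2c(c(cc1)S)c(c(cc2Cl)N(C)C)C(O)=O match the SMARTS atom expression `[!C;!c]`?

The query [!C;!c] means: neither aliphatic nor aromatic carbon — same as [!#6].
Check the 18 heavy atoms by environment: 10× c (aromatic) → no; 1× N → match; 3× C → no; 2× O → match; 1× S → match; 1× Cl → match.
Summing the matching environments: 1 + 2 + 1 + 1 = 5 matching atoms.

5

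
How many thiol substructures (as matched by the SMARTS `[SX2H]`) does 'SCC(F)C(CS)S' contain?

3

[SX2H] is the SMARTS for a thiol: an aliphatic sulfur with two connections, one being H.
The molecule carries 3 separate instances of a thiol (-SH) meeting every constraint; each maps to a distinct set of atoms, giving 3 matches.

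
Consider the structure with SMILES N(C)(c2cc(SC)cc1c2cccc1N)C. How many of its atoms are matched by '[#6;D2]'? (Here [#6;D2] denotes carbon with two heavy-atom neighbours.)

5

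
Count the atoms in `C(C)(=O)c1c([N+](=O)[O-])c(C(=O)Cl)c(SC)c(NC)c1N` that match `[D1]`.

9

The query [D1] means: atom with exactly one heavy-atom neighbour (degree 1).
Check the 20 heavy atoms by environment: 6× c (aromatic, D3) → no; 1× N (D2) → no; 3× C (D1) → match; 1× S (D2) → no; 1× N (charge +1, D3) → no; 1× O (charge -1, D1) → match; 3× O (D1) → match; 2× C (D3) → no; 1× N (D1) → match; 1× Cl (D1) → match.
Summing the matching environments: 3 + 1 + 3 + 1 + 1 = 9 matching atoms.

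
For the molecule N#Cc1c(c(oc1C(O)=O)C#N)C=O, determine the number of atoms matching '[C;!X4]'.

4

The query [C;!X4] means: aliphatic carbon that does not have four total connections.
Check the 14 heavy atoms by environment: 1× o (aromatic, X2) → no; 4× c (aromatic, X3) → no; 2× C (X2) → match; 2× N (X1) → no; 2× C (X3) → match; 2× O (X1) → no; 1× O (X2) → no.
Summing the matching environments: 2 + 2 = 4 matching atoms.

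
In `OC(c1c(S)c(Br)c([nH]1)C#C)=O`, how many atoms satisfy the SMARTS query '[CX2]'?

The query [CX2] means: C with X2: aliphatic carbon with exactly 2 total connections.
Check the 12 heavy atoms by environment: 1× n (aromatic, X3) → no; 4× c (aromatic, X3) → no; 2× C (X2) → match; 1× C (X3) → no; 1× O (X1) → no; 1× O (X2) → no; 1× S (X2) → no; 1× Br (X1) → no.
That gives 2 matching atoms.

2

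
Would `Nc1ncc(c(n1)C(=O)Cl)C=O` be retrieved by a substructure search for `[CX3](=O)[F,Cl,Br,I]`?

The pattern [CX3](=O)[F,Cl,Br,I] describes a carbonyl carbon bonded to a halogen — an acyl halide.
The molecule carries an acyl chloride (-C(=O)Cl), whose atoms satisfy every constraint of the query, so the pattern matches.

Yes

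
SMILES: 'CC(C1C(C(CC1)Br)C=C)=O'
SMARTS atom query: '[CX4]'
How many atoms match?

The query [CX4] means: C with X4: aliphatic carbon with exactly 4 total connections (bonds + H).
Check the 11 heavy atoms by environment: 6× C (X4) → match; 3× C (X3) → no; 1× O (X1) → no; 1× Br (X1) → no.
That gives 6 matching atoms.

6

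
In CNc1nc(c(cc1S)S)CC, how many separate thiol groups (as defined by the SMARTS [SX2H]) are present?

[SX2H] is the SMARTS for a thiol: an aliphatic sulfur with two connections, one being H.
The molecule carries 2 separate instances of a thiol (-SH) meeting every constraint; each maps to a distinct set of atoms, giving 2 matches.

2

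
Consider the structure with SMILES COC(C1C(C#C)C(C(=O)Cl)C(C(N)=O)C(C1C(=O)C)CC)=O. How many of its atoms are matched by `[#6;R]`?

6

Check the 23 heavy atoms by environment: 6× C (in 6-ring) → match; 10× C (acyclic) → no; 5× O (acyclic) → no; 1× N (acyclic) → no; 1× Cl (acyclic) → no.
That gives 6 matching atoms.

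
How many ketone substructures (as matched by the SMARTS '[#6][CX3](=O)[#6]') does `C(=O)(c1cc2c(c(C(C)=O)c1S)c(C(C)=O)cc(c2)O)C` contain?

3

[#6][CX3](=O)[#6] is the SMARTS for a ketone: a carbonyl carbon (no H) flanked by two carbons.
The molecule carries 3 separate instances of an acetyl/ketone group (-C(=O)CH3) meeting every constraint; each maps to a distinct set of atoms, giving 3 matches.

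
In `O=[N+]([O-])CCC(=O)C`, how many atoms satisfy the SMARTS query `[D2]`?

2

The query [D2] means: atom with exactly two heavy-atom neighbours.
Check the 8 heavy atoms by environment: 2× C (D2) → match; 1× N (charge +1, D3) → no; 1× O (charge -1, D1) → no; 2× O (D1) → no; 1× C (D3) → no; 1× C (D1) → no.
That gives 2 matching atoms.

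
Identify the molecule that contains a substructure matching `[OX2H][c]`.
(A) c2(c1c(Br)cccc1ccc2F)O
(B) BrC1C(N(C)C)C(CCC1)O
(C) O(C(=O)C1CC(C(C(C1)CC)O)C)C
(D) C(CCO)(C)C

A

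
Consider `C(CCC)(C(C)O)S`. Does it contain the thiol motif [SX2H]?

Yes

The pattern [SX2H] describes an aliphatic sulfur with two connections, one being H — a thiol.
The molecule carries a thiol (-SH), whose atoms satisfy every constraint of the query, so the pattern matches.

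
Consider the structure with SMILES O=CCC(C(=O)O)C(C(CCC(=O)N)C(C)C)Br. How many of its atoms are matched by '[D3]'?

The query [D3] means: atom with exactly three heavy-atom neighbours.
Check the 18 heavy atoms by environment: 4× C (D2) → no; 6× C (D3) → match; 1× Br (D1) → no; 4× O (D1) → no; 2× C (D1) → no; 1× N (D1) → no.
That gives 6 matching atoms.

6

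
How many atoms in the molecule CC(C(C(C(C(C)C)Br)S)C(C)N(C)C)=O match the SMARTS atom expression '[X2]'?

The query [X2] means: any atom with exactly two total connections (bonds + H).
Check the 16 heavy atoms by environment: 11× C (X4) → no; 1× C (X3) → no; 1× O (X1) → no; 1× N (X3) → no; 1× S (X2) → match; 1× Br (X1) → no.
That gives 1 matching atom.

1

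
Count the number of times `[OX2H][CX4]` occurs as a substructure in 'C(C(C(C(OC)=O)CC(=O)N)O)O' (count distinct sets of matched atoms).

2

[OX2H][CX4] is the SMARTS for an aliphatic alcohol: a hydroxyl oxygen bound to an sp3 (X4) carbon.
The molecule carries 2 separate instances of a hydroxyl group (-OH) meeting every constraint; each maps to a distinct set of atoms, giving 2 matches.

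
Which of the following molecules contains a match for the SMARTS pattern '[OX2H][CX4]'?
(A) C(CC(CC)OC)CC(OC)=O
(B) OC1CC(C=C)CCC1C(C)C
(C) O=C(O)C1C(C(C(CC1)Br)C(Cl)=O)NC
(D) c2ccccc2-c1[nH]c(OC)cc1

B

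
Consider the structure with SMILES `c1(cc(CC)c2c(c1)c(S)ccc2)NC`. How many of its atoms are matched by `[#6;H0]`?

Check the 15 heavy atoms by environment: 5× c (aromatic, H0) → match; 5× c (aromatic, H1) → no; 1× N (H1) → no; 2× C (H3) → no; 1× C (H2) → no; 1× S (H1) → no.
That gives 5 matching atoms.

5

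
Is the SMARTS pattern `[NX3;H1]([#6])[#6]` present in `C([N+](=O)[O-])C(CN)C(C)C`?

No

The pattern [NX3;H1]([#6])[#6] describes a trivalent nitrogen with one H, bonded to two carbons — a secondary amine.
The closest candidate here is a primary amino group (-NH2), but the nitrogen has H2 and only one carbon neighbour. No other fragment satisfies the full query, so there is no match.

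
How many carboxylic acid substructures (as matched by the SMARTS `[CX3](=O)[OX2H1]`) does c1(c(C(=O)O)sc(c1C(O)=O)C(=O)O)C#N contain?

[CX3](=O)[OX2H1] is the SMARTS for a carboxylic acid: an sp2 carbon double-bonded to O and single-bonded to an -OH oxygen.
The molecule carries 3 separate instances of a carboxylic acid group (-C(=O)OH) meeting every constraint; each maps to a distinct set of atoms, giving 3 matches.

3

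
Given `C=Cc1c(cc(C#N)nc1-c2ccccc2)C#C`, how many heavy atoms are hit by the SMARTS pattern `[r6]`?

12

The query [r6] means: r6 matches atoms in a six-membered ring.
Check the 18 heavy atoms by environment: 1× n (aromatic, in 6-ring) → match; 11× c (aromatic, in 6-ring) → match; 5× C (acyclic) → no; 1× N (acyclic) → no.
Summing the matching environments: 1 + 11 = 12 matching atoms.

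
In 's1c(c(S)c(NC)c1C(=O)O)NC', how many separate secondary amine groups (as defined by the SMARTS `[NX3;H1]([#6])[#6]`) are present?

[NX3;H1]([#6])[#6] is the SMARTS for a secondary amine: a trivalent nitrogen with one H, bonded to two carbons.
The molecule carries 2 separate instances of an N-methylamino group (-NHCH3) meeting every constraint; each maps to a distinct set of atoms, giving 2 matches.

2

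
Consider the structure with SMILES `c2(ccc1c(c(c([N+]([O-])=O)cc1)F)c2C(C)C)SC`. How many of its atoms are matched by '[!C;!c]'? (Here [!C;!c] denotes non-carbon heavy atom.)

5

Check the 19 heavy atoms by environment: 10× c (aromatic) → no; 4× C → no; 1× S → match; 1× F → match; 1× N (charge +1) → match; 1× O (charge -1) → match; 1× O → match.
Summing the matching environments: 1 + 1 + 1 + 1 + 1 = 5 matching atoms.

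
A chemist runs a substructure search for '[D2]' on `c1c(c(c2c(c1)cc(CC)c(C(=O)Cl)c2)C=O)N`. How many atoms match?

The query [D2] means: atom with exactly two heavy-atom neighbours.
Check the 18 heavy atoms by environment: 6× c (aromatic, D3) → no; 4× c (aromatic, D2) → match; 1× C (D3) → no; 2× O (D1) → no; 1× Cl (D1) → no; 2× C (D2) → match; 1× C (D1) → no; 1× N (D1) → no.
Summing the matching environments: 4 + 2 = 6 matching atoms.

6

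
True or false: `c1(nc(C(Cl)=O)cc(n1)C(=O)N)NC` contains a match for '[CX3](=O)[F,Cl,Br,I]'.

The pattern [CX3](=O)[F,Cl,Br,I] describes a carbonyl carbon bonded to a halogen — an acyl halide.
The molecule carries an acyl chloride (-C(=O)Cl), whose atoms satisfy every constraint of the query, so the pattern matches.

True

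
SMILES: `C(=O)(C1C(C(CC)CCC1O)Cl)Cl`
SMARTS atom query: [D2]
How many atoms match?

Check the 13 heavy atoms by environment: 5× C (D3) → no; 3× C (D2) → match; 1× C (D1) → no; 2× Cl (D1) → no; 2× O (D1) → no.
That gives 3 matching atoms.

3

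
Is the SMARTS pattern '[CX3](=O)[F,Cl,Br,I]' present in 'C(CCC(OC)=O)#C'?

The pattern [CX3](=O)[F,Cl,Br,I] describes a carbonyl carbon bonded to a halogen — an acyl halide.
The closest candidate here is a methyl-ester group (-C(=O)OCH3), but the carbonyl is bonded to -O-C, not to a halogen. No other fragment satisfies the full query, so there is no match.

No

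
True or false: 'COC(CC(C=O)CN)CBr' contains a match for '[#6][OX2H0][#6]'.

True

The pattern [#6][OX2H0][#6] describes an aliphatic oxygen bridging two carbons with no H on the oxygen — an ether.
The molecule carries a methoxy ether (-OCH3), whose atoms satisfy every constraint of the query, so the pattern matches.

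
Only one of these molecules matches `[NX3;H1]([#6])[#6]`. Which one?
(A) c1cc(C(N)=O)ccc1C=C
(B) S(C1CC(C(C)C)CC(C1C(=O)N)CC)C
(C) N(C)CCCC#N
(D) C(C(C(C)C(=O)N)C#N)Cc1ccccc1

[NX3;H1]([#6])[#6] describes a trivalent nitrogen with one H, bonded to two carbons (a secondary amine).
(A) has a primary amide (-C(=O)NH2) but the -C(=O)NH2 nitrogen has H2, not H1.
(B) has a primary amide (-C(=O)NH2) but the -C(=O)NH2 nitrogen has H2, not H1.
(C) contains an N-methylamino group (-NHCH3), which satisfies every atom and bond constraint.
(D) has a primary amide (-C(=O)NH2) but the -C(=O)NH2 nitrogen has H2, not H1.
So the answer is (C).

C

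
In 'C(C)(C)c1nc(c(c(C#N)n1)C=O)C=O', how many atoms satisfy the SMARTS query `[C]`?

6

The query [C] means: uppercase C matches aliphatic (non-aromatic) carbon only.
Check the 15 heavy atoms by environment: 2× n (aromatic) → no; 4× c (aromatic) → no; 6× C → match; 1× N → no; 2× O → no.
That gives 6 matching atoms.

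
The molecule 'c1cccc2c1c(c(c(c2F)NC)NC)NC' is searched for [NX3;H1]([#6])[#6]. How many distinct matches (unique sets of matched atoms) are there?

3

[NX3;H1]([#6])[#6] is the SMARTS for a secondary amine: a trivalent nitrogen with one H, bonded to two carbons.
The molecule carries 3 separate instances of an N-methylamino group (-NHCH3) meeting every constraint; each maps to a distinct set of atoms, giving 3 matches.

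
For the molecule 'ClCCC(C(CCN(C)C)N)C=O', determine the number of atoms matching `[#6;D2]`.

The query [#6;D2] means: any carbon bonded to exactly two heavy atoms.
Check the 13 heavy atoms by environment: 5× C (D2) → match; 2× C (D3) → no; 1× Cl (D1) → no; 1× O (D1) → no; 1× N (D1) → no; 1× N (D3) → no; 2× C (D1) → no.
That gives 5 matching atoms.

5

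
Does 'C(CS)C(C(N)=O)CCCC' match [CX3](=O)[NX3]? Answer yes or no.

The pattern [CX3](=O)[NX3] describes a carbonyl carbon bonded to a trivalent nitrogen — an amide.
The molecule carries a primary amide (-C(=O)NH2), whose atoms satisfy every constraint of the query, so the pattern matches.

Yes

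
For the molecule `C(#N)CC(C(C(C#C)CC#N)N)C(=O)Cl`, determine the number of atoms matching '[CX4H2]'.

2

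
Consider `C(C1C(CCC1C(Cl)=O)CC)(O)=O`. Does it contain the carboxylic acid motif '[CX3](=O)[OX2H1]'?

The pattern [CX3](=O)[OX2H1] describes an sp2 carbon double-bonded to O and single-bonded to an -OH oxygen — a carboxylic acid.
The molecule carries a carboxylic acid group (-C(=O)OH), whose atoms satisfy every constraint of the query, so the pattern matches.

Yes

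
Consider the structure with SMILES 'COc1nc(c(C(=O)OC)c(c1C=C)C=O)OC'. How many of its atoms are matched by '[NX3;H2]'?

0

Check the 18 heavy atoms by environment: 1× n (aromatic, H0, X2) → no; 5× c (aromatic, H0, X3) → no; 2× C (H1, X3) → no; 2× O (H0, X1) → no; 1× C (H0, X3) → no; 3× O (H0, X2) → no; 3× C (H3, X4) → no; 1× C (H2, X3) → no.
No environment satisfies the query, so 0 matching atoms.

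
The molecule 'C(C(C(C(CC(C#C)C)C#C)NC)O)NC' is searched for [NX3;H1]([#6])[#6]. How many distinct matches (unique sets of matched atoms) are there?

2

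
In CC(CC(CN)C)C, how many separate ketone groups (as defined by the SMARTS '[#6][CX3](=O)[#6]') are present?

0

[#6][CX3](=O)[#6] is the SMARTS for a ketone: a carbonyl carbon (no H) flanked by two carbons.
No fragment in the molecule satisfies every constraint, giving 0 matches.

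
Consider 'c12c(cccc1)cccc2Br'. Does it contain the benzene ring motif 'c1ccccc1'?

Yes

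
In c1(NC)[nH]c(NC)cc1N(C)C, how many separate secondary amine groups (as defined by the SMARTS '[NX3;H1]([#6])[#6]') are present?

2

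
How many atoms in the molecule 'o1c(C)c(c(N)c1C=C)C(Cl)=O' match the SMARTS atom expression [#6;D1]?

2

Check the 12 heavy atoms by environment: 1× o (aromatic, D2) → no; 4× c (aromatic, D3) → no; 1× C (D3) → no; 1× O (D1) → no; 1× Cl (D1) → no; 1× C (D2) → no; 2× C (D1) → match; 1× N (D1) → no.
That gives 2 matching atoms.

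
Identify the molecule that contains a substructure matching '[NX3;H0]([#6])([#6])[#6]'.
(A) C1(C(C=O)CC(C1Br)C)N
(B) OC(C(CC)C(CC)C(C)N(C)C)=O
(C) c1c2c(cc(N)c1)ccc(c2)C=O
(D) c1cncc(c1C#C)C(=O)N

[NX3;H0]([#6])([#6])[#6] describes a trivalent nitrogen with no H, bonded to three carbons (a tertiary amine).
(A) has a primary amino group (-NH2) but the nitrogen has H2, not H0 with three carbons.
(B) contains a dimethylamino group (-N(CH3)2), which satisfies every atom and bond constraint.
(C) has a primary amino group (-NH2) but the nitrogen has H2, not H0 with three carbons.
(D) has a primary amide (-C(=O)NH2) but the amide nitrogen has H2 and only one carbon neighbour.
So the answer is (B).

B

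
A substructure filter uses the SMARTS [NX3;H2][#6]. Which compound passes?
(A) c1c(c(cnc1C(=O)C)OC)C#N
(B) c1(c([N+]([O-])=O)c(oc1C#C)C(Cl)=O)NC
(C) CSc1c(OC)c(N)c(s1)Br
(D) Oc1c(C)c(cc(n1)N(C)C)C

[NX3;H2][#6] describes a trivalent nitrogen with two H attached to carbon (a primary amine).
(A) has a nitrile (-C#N) but the nitrogen is NX1 (triple-bonded), not NX3 with two H.
(B) has a nitro group (-[N+](=O)[O-]) but the nitrogen is [N+] with no H, not NX3H2.
(C) contains a primary amino group (-NH2), which satisfies every atom and bond constraint.
(D) has a dimethylamino group (-N(CH3)2) but the nitrogen has H0, not H2.
So the answer is (C).

C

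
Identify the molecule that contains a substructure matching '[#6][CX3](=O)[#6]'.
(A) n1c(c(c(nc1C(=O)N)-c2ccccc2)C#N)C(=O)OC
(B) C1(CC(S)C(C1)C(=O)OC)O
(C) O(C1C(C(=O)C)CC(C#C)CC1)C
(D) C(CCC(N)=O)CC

C

[#6][CX3](=O)[#6] describes a carbonyl carbon (no H) flanked by two carbons (a ketone).
(A) has a methyl-ester group (-C(=O)OCH3) but one neighbour of the carbonyl carbon is O, not C.
(B) has a methyl-ester group (-C(=O)OCH3) but one neighbour of the carbonyl carbon is O, not C.
(C) contains an acetyl/ketone group (-C(=O)CH3), which satisfies every atom and bond constraint.
(D) has a primary amide (-C(=O)NH2) but one neighbour of the carbonyl carbon is N, not C.
So the answer is (C).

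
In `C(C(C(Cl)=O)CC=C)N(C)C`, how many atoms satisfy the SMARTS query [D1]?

5

Check the 11 heavy atoms by environment: 3× C (D2) → no; 2× C (D3) → no; 1× N (D3) → no; 3× C (D1) → match; 1× O (D1) → match; 1× Cl (D1) → match.
Summing the matching environments: 3 + 1 + 1 = 5 matching atoms.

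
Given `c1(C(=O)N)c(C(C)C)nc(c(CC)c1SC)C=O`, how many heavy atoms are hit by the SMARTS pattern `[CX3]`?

2

The query [CX3] means: C with X3: aliphatic carbon with exactly 3 total connections.
Check the 18 heavy atoms by environment: 1× n (aromatic, X2) → no; 5× c (aromatic, X3) → no; 2× C (X3) → match; 2× O (X1) → no; 1× N (X3) → no; 6× C (X4) → no; 1× S (X2) → no.
That gives 2 matching atoms.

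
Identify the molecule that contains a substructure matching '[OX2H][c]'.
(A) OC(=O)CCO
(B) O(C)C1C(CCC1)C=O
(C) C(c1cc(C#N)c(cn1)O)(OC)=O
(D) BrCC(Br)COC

[OX2H][c] describes a hydroxyl oxygen attached to an aromatic carbon (a phenol).
(A) has a hydroxyl group (-OH) but the -OH is on an aliphatic carbon, not an aromatic c.
(B) has a methoxy ether (-OCH3) but the oxygen has H0, not H1.
(C) contains a hydroxyl group (-OH), which satisfies every atom and bond constraint.
(D) has a methoxy ether (-OCH3) but the oxygen has H0, not H1.
So the answer is (C).

C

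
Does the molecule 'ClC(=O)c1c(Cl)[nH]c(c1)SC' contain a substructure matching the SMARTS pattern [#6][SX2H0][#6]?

Yes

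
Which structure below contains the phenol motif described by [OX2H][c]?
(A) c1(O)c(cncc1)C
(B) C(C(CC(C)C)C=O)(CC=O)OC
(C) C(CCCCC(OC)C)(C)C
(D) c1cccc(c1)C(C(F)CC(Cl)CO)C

A

[OX2H][c] describes a hydroxyl oxygen attached to an aromatic carbon (a phenol).
(A) contains a hydroxyl group (-OH), which satisfies every atom and bond constraint.
(B) has a methoxy ether (-OCH3) but the oxygen has H0, not H1.
(C) has a methoxy ether (-OCH3) but the oxygen has H0, not H1.
(D) has a hydroxyl group (-OH) but the -OH is on an aliphatic carbon, not an aromatic c.
So the answer is (A).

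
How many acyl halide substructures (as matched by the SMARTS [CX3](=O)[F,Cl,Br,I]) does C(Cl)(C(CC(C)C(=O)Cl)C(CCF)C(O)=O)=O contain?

2

[CX3](=O)[F,Cl,Br,I] is the SMARTS for an acyl halide: a carbonyl carbon bonded to a halogen.
The molecule carries 2 separate instances of an acyl chloride (-C(=O)Cl) meeting every constraint; each maps to a distinct set of atoms, giving 2 matches.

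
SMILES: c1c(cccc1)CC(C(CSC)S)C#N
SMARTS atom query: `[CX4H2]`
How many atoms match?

2

The query [CX4H2] means: sp3 carbon (X4) with exactly two hydrogens.
Check the 15 heavy atoms by environment: 2× C (H2, X4) → match; 2× C (H1, X4) → no; 1× c (aromatic, H0, X3) → no; 5× c (aromatic, H1, X3) → no; 1× S (H0, X2) → no; 1× C (H3, X4) → no; 1× C (H0, X2) → no; 1× N (H0, X1) → no; 1× S (H1, X2) → no.
That gives 2 matching atoms.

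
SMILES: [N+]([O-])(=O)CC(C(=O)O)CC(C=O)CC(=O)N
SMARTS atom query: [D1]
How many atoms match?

7

The query [D1] means: atom with exactly one heavy-atom neighbour (degree 1).
Check the 16 heavy atoms by environment: 4× C (D2) → no; 4× C (D3) → no; 5× O (D1) → match; 1× N (charge +1, D3) → no; 1× O (charge -1, D1) → match; 1× N (D1) → match.
Summing the matching environments: 5 + 1 + 1 = 7 matching atoms.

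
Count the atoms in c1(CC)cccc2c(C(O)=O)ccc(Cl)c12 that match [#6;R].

10

The query [#6;R] means: carbon that is part of a ring.
Check the 16 heavy atoms by environment: 10× c (aromatic, in 6-ring) → match; 1× Cl (acyclic) → no; 3× C (acyclic) → no; 2× O (acyclic) → no.
That gives 10 matching atoms.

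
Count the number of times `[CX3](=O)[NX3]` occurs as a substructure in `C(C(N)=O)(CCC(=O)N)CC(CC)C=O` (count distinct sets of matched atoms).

[CX3](=O)[NX3] is the SMARTS for an amide: a carbonyl carbon bonded to a trivalent nitrogen.
The molecule carries 2 separate instances of a primary amide (-C(=O)NH2) meeting every constraint; each maps to a distinct set of atoms, giving 2 matches.

2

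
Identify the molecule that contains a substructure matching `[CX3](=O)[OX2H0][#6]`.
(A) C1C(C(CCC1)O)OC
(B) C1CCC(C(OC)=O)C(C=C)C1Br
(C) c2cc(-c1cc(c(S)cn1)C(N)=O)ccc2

[CX3](=O)[OX2H0][#6] describes a carbonyl carbon bonded to an oxygen that is itself bonded to carbon (no H on that O) (an ester).
(A) has a methoxy ether (-OCH3) but the ether oxygen is not adjacent to a C=O carbon.
(B) contains a methyl-ester group (-C(=O)OCH3), which satisfies every atom and bond constraint.
(C) has a primary amide (-C(=O)NH2) but the carbonyl is bonded to N, not to an O-C linkage.
So the answer is (B).

B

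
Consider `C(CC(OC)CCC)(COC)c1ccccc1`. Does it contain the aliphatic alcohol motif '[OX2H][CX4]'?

The pattern [OX2H][CX4] describes a hydroxyl oxygen bound to an sp3 (X4) carbon — an aliphatic alcohol.
The closest candidate here is a methoxy ether (-OCH3), but the oxygen has H0 (ether), not H1. No other fragment satisfies the full query, so there is no match.

No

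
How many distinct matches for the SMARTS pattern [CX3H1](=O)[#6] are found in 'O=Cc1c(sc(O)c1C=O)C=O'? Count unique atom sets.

3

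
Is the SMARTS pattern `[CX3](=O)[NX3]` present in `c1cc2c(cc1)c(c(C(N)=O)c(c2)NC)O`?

Yes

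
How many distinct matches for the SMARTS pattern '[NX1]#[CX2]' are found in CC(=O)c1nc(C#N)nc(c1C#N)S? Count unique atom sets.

2

[NX1]#[CX2] is the SMARTS for a nitrile: a nitrogen triple-bonded to a two-connected carbon.
The molecule carries 2 separate instances of a nitrile (-C#N) meeting every constraint; each maps to a distinct set of atoms, giving 2 matches.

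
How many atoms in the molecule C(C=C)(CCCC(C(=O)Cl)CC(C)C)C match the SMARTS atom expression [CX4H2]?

4

Check the 15 heavy atoms by environment: 4× C (H2, X4) → match; 3× C (H1, X4) → no; 3× C (H3, X4) → no; 1× C (H0, X3) → no; 1× O (H0, X1) → no; 1× Cl (H0, X1) → no; 1× C (H1, X3) → no; 1× C (H2, X3) → no.
That gives 4 matching atoms.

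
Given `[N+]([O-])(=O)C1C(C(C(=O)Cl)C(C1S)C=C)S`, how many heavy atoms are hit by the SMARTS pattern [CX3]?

3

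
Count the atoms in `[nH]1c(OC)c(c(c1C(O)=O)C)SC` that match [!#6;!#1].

5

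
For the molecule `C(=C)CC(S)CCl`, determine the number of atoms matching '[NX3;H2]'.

0

The query [NX3;H2] means: aliphatic N with 3 total connections, two of them H — an -NH2 nitrogen (amine or amide).
Check the 7 heavy atoms by environment: 2× C (H2, X4) → no; 1× C (H1, X4) → no; 1× Cl (H0, X1) → no; 1× S (H1, X2) → no; 1× C (H1, X3) → no; 1× C (H2, X3) → no.
No environment satisfies the query, so 0 matching atoms.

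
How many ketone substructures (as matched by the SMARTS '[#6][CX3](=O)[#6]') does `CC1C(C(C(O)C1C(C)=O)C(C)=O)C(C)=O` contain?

3

[#6][CX3](=O)[#6] is the SMARTS for a ketone: a carbonyl carbon (no H) flanked by two carbons.
The molecule carries 3 separate instances of an acetyl/ketone group (-C(=O)CH3) meeting every constraint; each maps to a distinct set of atoms, giving 3 matches.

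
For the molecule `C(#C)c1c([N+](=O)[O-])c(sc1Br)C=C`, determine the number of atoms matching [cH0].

4

Check the 13 heavy atoms by environment: 1× s (aromatic, H0) → no; 4× c (aromatic, H0) → match; 1× N (charge +1, H0) → no; 1× O (charge -1, H0) → no; 1× O (H0) → no; 1× Br (H0) → no; 2× C (H1) → no; 1× C (H2) → no; 1× C (H0) → no.
That gives 4 matching atoms.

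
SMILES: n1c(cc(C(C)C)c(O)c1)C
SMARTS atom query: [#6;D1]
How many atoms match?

3

The query [#6;D1] means: carbon bonded to exactly one heavy atom.
Check the 11 heavy atoms by environment: 1× n (aromatic, D2) → no; 3× c (aromatic, D3) → no; 2× c (aromatic, D2) → no; 1× C (D3) → no; 3× C (D1) → match; 1× O (D1) → no.
That gives 3 matching atoms.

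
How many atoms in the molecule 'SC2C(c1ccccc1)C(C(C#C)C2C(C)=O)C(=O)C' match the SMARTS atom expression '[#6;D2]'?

6

The query [#6;D2] means: any carbon bonded to exactly two heavy atoms.
Check the 20 heavy atoms by environment: 7× C (D3) → no; 1× c (aromatic, D3) → no; 5× c (aromatic, D2) → match; 1× S (D1) → no; 2× O (D1) → no; 3× C (D1) → no; 1× C (D2) → match.
Summing the matching environments: 5 + 1 = 6 matching atoms.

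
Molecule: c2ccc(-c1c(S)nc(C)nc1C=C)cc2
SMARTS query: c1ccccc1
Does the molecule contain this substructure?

Yes

The pattern c1ccccc1 describes six aromatic carbons in a ring — a benzene ring.
The molecule carries a phenyl ring, whose atoms satisfy every constraint of the query, so the pattern matches.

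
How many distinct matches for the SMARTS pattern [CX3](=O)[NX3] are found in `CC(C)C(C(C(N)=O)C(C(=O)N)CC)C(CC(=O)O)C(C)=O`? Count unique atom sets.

2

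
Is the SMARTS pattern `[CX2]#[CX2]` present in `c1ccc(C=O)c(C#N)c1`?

The pattern [CX2]#[CX2] describes a carbon-carbon triple bond — an alkyne.
The closest candidate here is a nitrile (-C#N), but the triple bond is C#N, not C#C. No other fragment satisfies the full query, so there is no match.

No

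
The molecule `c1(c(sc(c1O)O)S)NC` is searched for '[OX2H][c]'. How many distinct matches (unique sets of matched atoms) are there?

[OX2H][c] is the SMARTS for a phenol: a hydroxyl oxygen attached to an aromatic carbon.
The molecule carries 2 separate instances of a hydroxyl group (-OH) meeting every constraint; each maps to a distinct set of atoms, giving 2 matches.

2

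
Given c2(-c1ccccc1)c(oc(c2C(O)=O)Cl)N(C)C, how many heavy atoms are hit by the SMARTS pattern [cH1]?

The query [cH1] means: aromatic carbon bearing exactly one hydrogen.
Check the 18 heavy atoms by environment: 1× o (aromatic, H0) → no; 5× c (aromatic, H0) → no; 1× N (H0) → no; 2× C (H3) → no; 1× C (H0) → no; 1× O (H0) → no; 1× O (H1) → no; 1× Cl (H0) → no; 5× c (aromatic, H1) → match.
That gives 5 matching atoms.

5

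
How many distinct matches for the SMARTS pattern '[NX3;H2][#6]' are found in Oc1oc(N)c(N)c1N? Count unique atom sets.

3

[NX3;H2][#6] is the SMARTS for a primary amine: a trivalent nitrogen with two H attached to carbon.
The molecule carries 3 separate instances of a primary amino group (-NH2) meeting every constraint; each maps to a distinct set of atoms, giving 3 matches.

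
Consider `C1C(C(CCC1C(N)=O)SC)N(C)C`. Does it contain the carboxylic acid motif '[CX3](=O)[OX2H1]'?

No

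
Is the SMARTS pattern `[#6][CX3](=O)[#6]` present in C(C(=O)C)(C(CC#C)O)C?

The pattern [#6][CX3](=O)[#6] describes a carbonyl carbon (no H) flanked by two carbons — a ketone.
The molecule carries an acetyl/ketone group (-C(=O)CH3), whose atoms satisfy every constraint of the query, so the pattern matches.

Yes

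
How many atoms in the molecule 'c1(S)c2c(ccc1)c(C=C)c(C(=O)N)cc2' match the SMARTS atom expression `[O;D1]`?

1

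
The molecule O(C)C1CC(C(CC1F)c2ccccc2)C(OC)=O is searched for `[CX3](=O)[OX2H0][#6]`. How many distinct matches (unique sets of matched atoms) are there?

1

[CX3](=O)[OX2H0][#6] is the SMARTS for an ester: a carbonyl carbon bonded to an oxygen that is itself bonded to carbon (no H on that O).
Exactly one fragment in the molecule meets all constraints, giving 1 match.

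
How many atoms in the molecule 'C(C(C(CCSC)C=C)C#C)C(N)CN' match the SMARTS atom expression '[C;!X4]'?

Check the 15 heavy atoms by environment: 8× C (X4) → no; 2× N (X3) → no; 2× C (X2) → match; 1× S (X2) → no; 2× C (X3) → match.
Summing the matching environments: 2 + 2 = 4 matching atoms.

4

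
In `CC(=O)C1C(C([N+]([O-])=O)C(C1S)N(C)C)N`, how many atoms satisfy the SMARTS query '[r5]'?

The query [r5] means: r5 matches atoms in a five-membered ring.
Check the 16 heavy atoms by environment: 5× C (in 5-ring) → match; 1× N (charge +1, acyclic) → no; 1× O (charge -1, acyclic) → no; 2× O (acyclic) → no; 2× N (acyclic) → no; 4× C (acyclic) → no; 1× S (acyclic) → no.
That gives 5 matching atoms.

5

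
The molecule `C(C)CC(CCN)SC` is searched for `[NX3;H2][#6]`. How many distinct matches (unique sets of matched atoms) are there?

[NX3;H2][#6] is the SMARTS for a primary amine: a trivalent nitrogen with two H attached to carbon.
Exactly one fragment in the molecule meets all constraints, giving 1 match.

1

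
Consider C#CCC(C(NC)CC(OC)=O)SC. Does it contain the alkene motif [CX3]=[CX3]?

The pattern [CX3]=[CX3] describes a non-aromatic C=C double bond between two sp2 carbons — an alkene.
The closest candidate here is an ethynyl group (-C#CH), but the C-C bond is a triple bond, not a double bond. No other fragment satisfies the full query, so there is no match.

No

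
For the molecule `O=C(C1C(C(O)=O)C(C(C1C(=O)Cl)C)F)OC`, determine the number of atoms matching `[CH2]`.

0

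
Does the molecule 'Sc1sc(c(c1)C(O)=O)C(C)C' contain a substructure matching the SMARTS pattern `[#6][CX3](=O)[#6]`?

No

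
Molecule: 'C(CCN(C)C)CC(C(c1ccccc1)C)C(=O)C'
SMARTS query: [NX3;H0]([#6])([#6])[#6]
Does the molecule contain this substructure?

The pattern [NX3;H0]([#6])([#6])[#6] describes a trivalent nitrogen with no H, bonded to three carbons — a tertiary amine.
The molecule carries a dimethylamino group (-N(CH3)2), whose atoms satisfy every constraint of the query, so the pattern matches.

Yes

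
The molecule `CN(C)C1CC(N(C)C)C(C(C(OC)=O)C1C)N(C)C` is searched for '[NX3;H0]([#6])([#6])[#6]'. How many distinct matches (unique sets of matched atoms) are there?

3

[NX3;H0]([#6])([#6])[#6] is the SMARTS for a tertiary amine: a trivalent nitrogen with no H, bonded to three carbons.
The molecule carries 3 separate instances of a dimethylamino group (-N(CH3)2) meeting every constraint; each maps to a distinct set of atoms, giving 3 matches.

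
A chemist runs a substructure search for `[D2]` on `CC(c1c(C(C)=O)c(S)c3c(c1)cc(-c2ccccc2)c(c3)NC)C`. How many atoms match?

9

The query [D2] means: atom with exactly two heavy-atom neighbours.
Check the 25 heavy atoms by environment: 8× c (aromatic, D3) → no; 8× c (aromatic, D2) → match; 1× S (D1) → no; 1× N (D2) → match; 4× C (D1) → no; 2× C (D3) → no; 1× O (D1) → no.
Summing the matching environments: 8 + 1 = 9 matching atoms.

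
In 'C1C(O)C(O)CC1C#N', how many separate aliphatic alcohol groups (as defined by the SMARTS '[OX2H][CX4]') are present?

2

[OX2H][CX4] is the SMARTS for an aliphatic alcohol: a hydroxyl oxygen bound to an sp3 (X4) carbon.
The molecule carries 2 separate instances of a hydroxyl group (-OH) meeting every constraint; each maps to a distinct set of atoms, giving 2 matches.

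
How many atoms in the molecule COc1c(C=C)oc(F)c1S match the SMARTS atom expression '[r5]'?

5

The query [r5] means: r5 matches atoms in a five-membered ring.
Check the 11 heavy atoms by environment: 1× o (aromatic, in 5-ring) → match; 4× c (aromatic, in 5-ring) → match; 1× S (acyclic) → no; 1× F (acyclic) → no; 1× O (acyclic) → no; 3× C (acyclic) → no.
Summing the matching environments: 1 + 4 = 5 matching atoms.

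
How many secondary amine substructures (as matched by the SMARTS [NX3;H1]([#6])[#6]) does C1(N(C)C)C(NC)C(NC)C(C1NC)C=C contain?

[NX3;H1]([#6])[#6] is the SMARTS for a secondary amine: a trivalent nitrogen with one H, bonded to two carbons.
The molecule carries 3 separate instances of an N-methylamino group (-NHCH3) meeting every constraint; each maps to a distinct set of atoms, giving 3 matches.

3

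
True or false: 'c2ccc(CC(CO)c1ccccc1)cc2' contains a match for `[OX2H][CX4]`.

The pattern [OX2H][CX4] describes a hydroxyl oxygen bound to an sp3 (X4) carbon — an aliphatic alcohol.
The molecule carries a hydroxyl group (-OH), whose atoms satisfy every constraint of the query, so the pattern matches.

True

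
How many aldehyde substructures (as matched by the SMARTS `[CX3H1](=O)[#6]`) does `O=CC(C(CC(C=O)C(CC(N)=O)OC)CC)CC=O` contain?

3

[CX3H1](=O)[#6] is the SMARTS for an aldehyde: an sp2 carbon with one H, double-bonded to O and single-bonded to carbon.
The molecule carries 3 separate instances of an aldehyde (-CHO) meeting every constraint; each maps to a distinct set of atoms, giving 3 matches.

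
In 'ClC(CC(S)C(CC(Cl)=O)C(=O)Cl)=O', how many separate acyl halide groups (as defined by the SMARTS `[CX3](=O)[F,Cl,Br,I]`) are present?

[CX3](=O)[F,Cl,Br,I] is the SMARTS for an acyl halide: a carbonyl carbon bonded to a halogen.
The molecule carries 3 separate instances of an acyl chloride (-C(=O)Cl) meeting every constraint; each maps to a distinct set of atoms, giving 3 matches.

3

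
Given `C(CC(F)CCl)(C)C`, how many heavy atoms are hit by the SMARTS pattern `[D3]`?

The query [D3] means: atom with exactly three heavy-atom neighbours.
Check the 8 heavy atoms by environment: 2× C (D2) → no; 2× C (D3) → match; 1× Cl (D1) → no; 2× C (D1) → no; 1× F (D1) → no.
That gives 2 matching atoms.

2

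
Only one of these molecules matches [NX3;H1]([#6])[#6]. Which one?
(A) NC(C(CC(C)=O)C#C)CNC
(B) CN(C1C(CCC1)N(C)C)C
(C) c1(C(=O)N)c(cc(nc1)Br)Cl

A

[NX3;H1]([#6])[#6] describes a trivalent nitrogen with one H, bonded to two carbons (a secondary amine).
(A) contains an N-methylamino group (-NHCH3), which satisfies every atom and bond constraint.
(B) has a dimethylamino group (-N(CH3)2) but the nitrogen has H0, not H1.
(C) has a primary amide (-C(=O)NH2) but the -C(=O)NH2 nitrogen has H2, not H1.
So the answer is (A).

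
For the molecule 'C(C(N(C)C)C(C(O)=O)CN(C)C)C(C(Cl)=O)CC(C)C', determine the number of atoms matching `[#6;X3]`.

2

The query [#6;X3] means: any carbon (aromatic or not) with three total connections.
Check the 21 heavy atoms by environment: 13× C (X4) → no; 2× C (X3) → match; 2× O (X1) → no; 1× Cl (X1) → no; 1× O (X2) → no; 2× N (X3) → no.
That gives 2 matching atoms.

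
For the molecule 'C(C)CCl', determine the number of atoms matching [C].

The query [C] means: uppercase C matches aliphatic (non-aromatic) carbon only.
Check the 4 heavy atoms by environment: 3× C → match; 1× Cl → no.
That gives 3 matching atoms.

3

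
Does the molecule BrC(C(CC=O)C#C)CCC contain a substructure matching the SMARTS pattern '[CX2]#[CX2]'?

The pattern [CX2]#[CX2] describes a carbon-carbon triple bond — an alkyne.
The molecule carries an ethynyl group (-C#CH), whose atoms satisfy every constraint of the query, so the pattern matches.

Yes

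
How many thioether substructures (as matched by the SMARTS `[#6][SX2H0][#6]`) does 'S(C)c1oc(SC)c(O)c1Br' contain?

[#6][SX2H0][#6] is the SMARTS for a thioether: an aliphatic sulfur bridging two carbons with no H on the sulfur.
The molecule carries 2 separate instances of a methylthio ether (-SCH3) meeting every constraint; each maps to a distinct set of atoms, giving 2 matches.

2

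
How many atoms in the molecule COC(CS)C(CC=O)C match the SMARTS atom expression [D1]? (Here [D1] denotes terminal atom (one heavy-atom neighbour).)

4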